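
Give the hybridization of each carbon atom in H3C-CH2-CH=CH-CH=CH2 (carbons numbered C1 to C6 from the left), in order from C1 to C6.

C1 is sp3: 4 σ bonds, 4 electron-density regions.
C2 carries 4 σ bonds, giving a steric number of 4, so it is sp3.
C3: 3 σ bonds, plus one π bond — 3 electron domains, sp2.
C4 is sp2: 3 σ bonds, plus one π bond, 3 electron-density regions.
C5 — 3 σ bonds, plus one π bond. Steric number 3, so sp2.
C6 has 3 σ bonds, plus one π bond: steric number 3 → sp2.

C1 sp3, C2 sp3, C3 sp2, C4 sp2, C5 sp2, C6 sp2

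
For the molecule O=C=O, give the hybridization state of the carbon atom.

Two σ bonds, two π bonds → steric number 2 → sp.

sp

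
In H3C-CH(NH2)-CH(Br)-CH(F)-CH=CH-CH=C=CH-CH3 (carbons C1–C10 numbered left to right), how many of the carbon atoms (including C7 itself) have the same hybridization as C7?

C7 is sp2 (one π bond).
C1: sp3
C2: sp3
C3: sp3
C4: sp3
C5: sp2 ✓
C6: sp2 ✓
C7: sp2 ✓
C8: sp
C9: sp2 ✓
C10: sp3
4 carbons are sp2.

4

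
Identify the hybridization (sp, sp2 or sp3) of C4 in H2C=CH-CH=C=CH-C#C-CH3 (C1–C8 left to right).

sp

C4 — 2 σ bonds, plus two π bonds. Steric number 2, so sp.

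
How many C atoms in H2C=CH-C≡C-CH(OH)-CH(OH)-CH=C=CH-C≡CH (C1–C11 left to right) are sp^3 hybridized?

C1: sp2
C2: sp2
C3: sp
C4: sp
C5: sp3 ✓
C6: sp3 ✓
C7: sp2
C8: sp
C9: sp2
C10: sp
C11: sp
C5, C6 → 2 sp3 carbons.

2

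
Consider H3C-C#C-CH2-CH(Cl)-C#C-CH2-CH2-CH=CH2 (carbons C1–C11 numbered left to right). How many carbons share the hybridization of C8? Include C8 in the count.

5

C8 is sp3 (only σ bonds).
C1: sp3 ✓
C2: sp
C3: sp
C4: sp3 ✓
C5: sp3 ✓
C6: sp
C7: sp
C8: sp3 ✓
C9: sp3 ✓
C10: sp2
C11: sp2
5 carbons are sp3.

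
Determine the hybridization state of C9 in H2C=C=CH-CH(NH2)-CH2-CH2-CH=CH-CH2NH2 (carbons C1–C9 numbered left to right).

sp^3

C9: 4 σ bonds — 4 electron domains, sp3.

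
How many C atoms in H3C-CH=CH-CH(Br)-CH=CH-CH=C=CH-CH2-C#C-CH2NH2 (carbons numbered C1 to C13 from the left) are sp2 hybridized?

6

C1: sp3
C2: sp2 ✓
C3: sp2 ✓
C4: sp3
C5: sp2 ✓
C6: sp2 ✓
C7: sp2 ✓
C8: sp
C9: sp2 ✓
C10: sp3
C11: sp
C12: sp
C13: sp3
C2, C3, C5, C6, C7, C9 → 6 sp2 carbons.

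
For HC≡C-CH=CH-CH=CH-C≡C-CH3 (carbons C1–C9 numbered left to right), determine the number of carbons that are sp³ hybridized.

1

C1: sp
C2: sp
C3: sp2
C4: sp2
C5: sp2
C6: sp2
C7: sp
C8: sp
C9: sp3 ✓
C9 → 1 sp3 carbon.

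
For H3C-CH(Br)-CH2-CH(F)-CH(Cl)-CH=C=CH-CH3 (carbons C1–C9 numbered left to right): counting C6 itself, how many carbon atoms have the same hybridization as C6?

2

C6 is sp2 (one π bond).
C1: sp3
C2: sp3
C3: sp3
C4: sp3
C5: sp3
C6: sp2 ✓
C7: sp
C8: sp2 ✓
C9: sp3
2 carbons are sp2.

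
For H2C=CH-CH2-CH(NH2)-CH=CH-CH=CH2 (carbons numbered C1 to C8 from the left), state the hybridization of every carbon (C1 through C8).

C1 sp2, C2 sp2, C3 sp3, C4 sp3, C5 sp2, C6 sp2, C7 sp2, C8 sp2

C1: 3 σ bonds, plus one π bond; 3 regions of electron density → sp2.
C2 is sp2: 3 σ bonds, plus one π bond, 3 electron-density regions.
C3: 4 σ bonds — 4 electron domains, sp3.
C4 has 4 σ bonds: steric number 4 → sp3.
C5 (3 σ bonds, plus one π bond) has steric number 3: sp2.
C6 is sp2: 3 σ bonds, plus one π bond, 3 electron-density regions.
C7 has 3 σ bonds, plus one π bond: steric number 3 → sp2.
C8 (3 σ bonds, plus one π bond) has steric number 3: sp2.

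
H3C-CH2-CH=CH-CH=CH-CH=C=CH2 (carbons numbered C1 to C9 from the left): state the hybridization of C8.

C8 is sp: 2 σ bonds, plus two π bonds, 2 electron-density regions.

sp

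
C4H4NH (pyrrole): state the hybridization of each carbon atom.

Each carbon atom — 3 σ bonds, plus one π bond. Steric number 3, so sp2.

sp2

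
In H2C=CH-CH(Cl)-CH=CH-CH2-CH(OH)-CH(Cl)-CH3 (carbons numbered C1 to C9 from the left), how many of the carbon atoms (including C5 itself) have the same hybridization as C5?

4

C5 is sp2 (one π bond).
C1: sp2 ✓
C2: sp2 ✓
C3: sp3
C4: sp2 ✓
C5: sp2 ✓
C6: sp3
C7: sp3
C8: sp3
C9: sp3
4 carbons are sp2.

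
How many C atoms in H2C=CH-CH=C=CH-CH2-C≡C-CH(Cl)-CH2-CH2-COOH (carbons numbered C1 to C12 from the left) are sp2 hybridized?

5

C1: sp2 ✓
C2: sp2 ✓
C3: sp2 ✓
C4: sp
C5: sp2 ✓
C6: sp3
C7: sp
C8: sp
C9: sp3
C10: sp3
C11: sp3
C12: sp2 ✓
C1, C2, C3, C5, C12 → 5 sp2 carbons.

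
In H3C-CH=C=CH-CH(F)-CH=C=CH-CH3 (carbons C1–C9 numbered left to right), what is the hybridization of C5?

sp3

C5 (4 σ bonds) has steric number 4: sp3.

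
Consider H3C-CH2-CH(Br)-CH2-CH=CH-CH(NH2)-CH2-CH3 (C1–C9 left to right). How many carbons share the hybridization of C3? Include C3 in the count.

C3 is sp3 (only σ bonds).
C1: sp3 ✓
C2: sp3 ✓
C3: sp3 ✓
C4: sp3 ✓
C5: sp2
C6: sp2
C7: sp3 ✓
C8: sp3 ✓
C9: sp3 ✓
7 carbons are sp3.

7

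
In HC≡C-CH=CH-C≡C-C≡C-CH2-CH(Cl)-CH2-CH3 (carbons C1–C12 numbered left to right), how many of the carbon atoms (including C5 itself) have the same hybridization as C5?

C5 is sp (two π bonds).
C1: sp ✓
C2: sp ✓
C3: sp2
C4: sp2
C5: sp ✓
C6: sp ✓
C7: sp ✓
C8: sp ✓
C9: sp3
C10: sp3
C11: sp3
C12: sp3
6 carbons are sp.

6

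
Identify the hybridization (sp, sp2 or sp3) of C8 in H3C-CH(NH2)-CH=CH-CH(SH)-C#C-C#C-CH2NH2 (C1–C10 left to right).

sp

C8: 2 σ bonds, plus two π bonds; 2 regions of electron density → sp.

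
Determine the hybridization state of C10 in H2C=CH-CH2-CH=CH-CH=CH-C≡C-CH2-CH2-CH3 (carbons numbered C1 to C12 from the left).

sp³

C10 carries 4 σ bonds, giving a steric number of 4, so it is sp3.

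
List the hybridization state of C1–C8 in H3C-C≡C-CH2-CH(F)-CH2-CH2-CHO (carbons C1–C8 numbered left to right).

C1 — 4 σ bonds. Steric number 4, so sp3.
C2 carries 2 σ bonds, plus two π bonds, giving a steric number of 2, so it is sp.
C3 carries 2 σ bonds, plus two π bonds, giving a steric number of 2, so it is sp.
C4 — 4 σ bonds. Steric number 4, so sp3.
C5 is sp3: 4 σ bonds, 4 electron-density regions.
C6 has 4 σ bonds: steric number 4 → sp3.
C7 carries 4 σ bonds, giving a steric number of 4, so it is sp3.
C8 (3 σ bonds, plus one π bond) has steric number 3: sp2.

C1 sp3, C2 sp, C3 sp, C4 sp3, C5 sp3, C6 sp3, C7 sp3, C8 sp2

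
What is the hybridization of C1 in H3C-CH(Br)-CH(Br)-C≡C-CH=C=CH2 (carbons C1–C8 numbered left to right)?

sp^3

C1: 4 σ bonds — 4 electron domains, sp3.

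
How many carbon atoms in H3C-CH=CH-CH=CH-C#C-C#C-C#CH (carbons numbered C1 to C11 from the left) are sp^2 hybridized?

C1: sp3
C2: sp2 ✓
C3: sp2 ✓
C4: sp2 ✓
C5: sp2 ✓
C6: sp
C7: sp
C8: sp
C9: sp
C10: sp
C11: sp
C2, C3, C4, C5 → 4 sp2 carbons.

4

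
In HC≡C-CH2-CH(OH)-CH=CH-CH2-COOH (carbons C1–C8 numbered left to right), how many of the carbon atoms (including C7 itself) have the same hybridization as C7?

3

C7 is sp3 (only σ bonds).
C1: sp
C2: sp
C3: sp3 ✓
C4: sp3 ✓
C5: sp2
C6: sp2
C7: sp3 ✓
C8: sp2
3 carbons are sp3.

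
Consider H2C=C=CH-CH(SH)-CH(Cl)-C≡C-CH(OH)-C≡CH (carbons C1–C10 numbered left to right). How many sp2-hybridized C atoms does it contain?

2

C1: sp2 ✓
C2: sp
C3: sp2 ✓
C4: sp3
C5: sp3
C6: sp
C7: sp
C8: sp3
C9: sp
C10: sp
C1, C3 → 2 sp2 carbons.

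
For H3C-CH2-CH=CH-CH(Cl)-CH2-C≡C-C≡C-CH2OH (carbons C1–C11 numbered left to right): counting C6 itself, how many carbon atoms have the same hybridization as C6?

5

C6 is sp3 (only σ bonds).
C1: sp3 ✓
C2: sp3 ✓
C3: sp2
C4: sp2
C5: sp3 ✓
C6: sp3 ✓
C7: sp
C8: sp
C9: sp
C10: sp
C11: sp3 ✓
5 carbons are sp3.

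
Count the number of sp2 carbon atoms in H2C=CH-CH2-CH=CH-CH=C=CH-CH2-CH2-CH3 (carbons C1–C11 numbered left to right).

6

C1: sp2 ✓
C2: sp2 ✓
C3: sp3
C4: sp2 ✓
C5: sp2 ✓
C6: sp2 ✓
C7: sp
C8: sp2 ✓
C9: sp3
C10: sp3
C11: sp3
C1, C2, C4, C5, C6, C8 → 6 sp2 carbons.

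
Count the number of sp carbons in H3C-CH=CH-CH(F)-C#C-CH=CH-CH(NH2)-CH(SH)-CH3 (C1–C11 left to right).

C1: sp3
C2: sp2
C3: sp2
C4: sp3
C5: sp ✓
C6: sp ✓
C7: sp2
C8: sp2
C9: sp3
C10: sp3
C11: sp3
C5, C6 → 2 sp carbons.

2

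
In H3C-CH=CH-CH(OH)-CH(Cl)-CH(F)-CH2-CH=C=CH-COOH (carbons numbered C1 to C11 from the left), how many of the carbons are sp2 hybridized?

C1: sp3
C2: sp2 ✓
C3: sp2 ✓
C4: sp3
C5: sp3
C6: sp3
C7: sp3
C8: sp2 ✓
C9: sp
C10: sp2 ✓
C11: sp2 ✓
C2, C3, C8, C10, C11 → 5 sp2 carbons.

5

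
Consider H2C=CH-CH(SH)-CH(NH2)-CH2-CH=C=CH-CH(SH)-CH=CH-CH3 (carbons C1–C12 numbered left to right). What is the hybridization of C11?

sp2

C11: 3 σ bonds, plus one π bond — 3 electron domains, sp2.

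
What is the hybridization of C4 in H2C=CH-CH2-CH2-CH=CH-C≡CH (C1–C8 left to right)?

C4 (4 σ bonds) has steric number 4: sp3.

sp^3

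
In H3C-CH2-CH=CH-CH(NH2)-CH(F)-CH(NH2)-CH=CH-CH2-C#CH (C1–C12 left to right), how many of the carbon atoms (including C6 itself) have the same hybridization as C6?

6

C6 is sp3 (only σ bonds).
C1: sp3 ✓
C2: sp3 ✓
C3: sp2
C4: sp2
C5: sp3 ✓
C6: sp3 ✓
C7: sp3 ✓
C8: sp2
C9: sp2
C10: sp3 ✓
C11: sp
C12: sp
6 carbons are sp3.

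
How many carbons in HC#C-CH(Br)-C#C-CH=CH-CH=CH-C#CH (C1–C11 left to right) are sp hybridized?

6

C1: sp ✓
C2: sp ✓
C3: sp3
C4: sp ✓
C5: sp ✓
C6: sp2
C7: sp2
C8: sp2
C9: sp2
C10: sp ✓
C11: sp ✓
C1, C2, C4, C5, C10, C11 → 6 sp carbons.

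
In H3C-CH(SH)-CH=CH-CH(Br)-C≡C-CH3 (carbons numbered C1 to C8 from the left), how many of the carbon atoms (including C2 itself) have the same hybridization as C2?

4

C2 is sp3 (only σ bonds).
C1: sp3 ✓
C2: sp3 ✓
C3: sp2
C4: sp2
C5: sp3 ✓
C6: sp
C7: sp
C8: sp3 ✓
4 carbons are sp3.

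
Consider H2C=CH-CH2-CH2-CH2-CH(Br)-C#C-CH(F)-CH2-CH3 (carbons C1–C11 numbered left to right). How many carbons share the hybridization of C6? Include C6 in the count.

7

C6 is sp3 (only σ bonds).
C1: sp2
C2: sp2
C3: sp3 ✓
C4: sp3 ✓
C5: sp3 ✓
C6: sp3 ✓
C7: sp
C8: sp
C9: sp3 ✓
C10: sp3 ✓
C11: sp3 ✓
7 carbons are sp3.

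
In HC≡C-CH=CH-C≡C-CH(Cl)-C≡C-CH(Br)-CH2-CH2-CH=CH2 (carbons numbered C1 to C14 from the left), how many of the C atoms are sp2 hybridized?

C1: sp
C2: sp
C3: sp2 ✓
C4: sp2 ✓
C5: sp
C6: sp
C7: sp3
C8: sp
C9: sp
C10: sp3
C11: sp3
C12: sp3
C13: sp2 ✓
C14: sp2 ✓
C3, C4, C13, C14 → 4 sp2 carbons.

4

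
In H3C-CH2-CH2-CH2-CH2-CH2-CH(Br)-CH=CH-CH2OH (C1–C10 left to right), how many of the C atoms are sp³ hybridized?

8

C1: sp3 ✓
C2: sp3 ✓
C3: sp3 ✓
C4: sp3 ✓
C5: sp3 ✓
C6: sp3 ✓
C7: sp3 ✓
C8: sp2
C9: sp2
C10: sp3 ✓
C1, C2, C3, C4, C5, C6, C7, C10 → 8 sp3 carbons.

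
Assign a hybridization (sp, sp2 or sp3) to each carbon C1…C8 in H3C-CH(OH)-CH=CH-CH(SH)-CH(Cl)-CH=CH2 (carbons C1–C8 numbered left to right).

C1 carries 4 σ bonds, giving a steric number of 4, so it is sp3.
C2 — 4 σ bonds. Steric number 4, so sp3.
C3 carries 3 σ bonds, plus one π bond, giving a steric number of 3, so it is sp2.
C4 (3 σ bonds, plus one π bond) has steric number 3: sp2.
C5: 4 σ bonds; 4 regions of electron density → sp3.
C6 — 4 σ bonds. Steric number 4, so sp3.
C7: 3 σ bonds, plus one π bond; 3 regions of electron density → sp2.
C8 — 3 σ bonds, plus one π bond. Steric number 3, so sp2.

C1 sp3, C2 sp3, C3 sp2, C4 sp2, C5 sp3, C6 sp3, C7 sp2, C8 sp2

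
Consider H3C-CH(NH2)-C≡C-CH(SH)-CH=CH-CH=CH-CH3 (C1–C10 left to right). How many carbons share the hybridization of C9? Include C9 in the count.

C9 is sp2 (one π bond).
C1: sp3
C2: sp3
C3: sp
C4: sp
C5: sp3
C6: sp2 ✓
C7: sp2 ✓
C8: sp2 ✓
C9: sp2 ✓
C10: sp3
4 carbons are sp2.

4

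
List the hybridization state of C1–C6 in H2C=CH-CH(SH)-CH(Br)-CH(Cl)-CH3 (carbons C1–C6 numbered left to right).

C1 carries 3 σ bonds, plus one π bond, giving a steric number of 3, so it is sp2.
C2 has 3 σ bonds, plus one π bond: steric number 3 → sp2.
C3 (4 σ bonds) has steric number 4: sp3.
C4 (4 σ bonds) has steric number 4: sp3.
C5 carries 4 σ bonds, giving a steric number of 4, so it is sp3.
C6 carries 4 σ bonds, giving a steric number of 4, so it is sp3.

C1 sp2, C2 sp2, C3 sp3, C4 sp3, C5 sp3, C6 sp3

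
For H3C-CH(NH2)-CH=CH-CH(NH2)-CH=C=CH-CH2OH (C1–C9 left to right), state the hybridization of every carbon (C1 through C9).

C1 sp3, C2 sp3, C3 sp2, C4 sp2, C5 sp3, C6 sp2, C7 sp, C8 sp2, C9 sp3

C1: 4 σ bonds — 4 electron domains, sp3.
C2: 4 σ bonds; 4 regions of electron density → sp3.
C3 (3 σ bonds, plus one π bond) has steric number 3: sp2.
C4 has 3 σ bonds, plus one π bond: steric number 3 → sp2.
C5 carries 4 σ bonds, giving a steric number of 4, so it is sp3.
C6 — 3 σ bonds, plus one π bond. Steric number 3, so sp2.
C7: 2 σ bonds, plus two π bonds; 2 regions of electron density → sp.
C8 has 3 σ bonds, plus one π bond: steric number 3 → sp2.
C9: 4 σ bonds; 4 regions of electron density → sp3.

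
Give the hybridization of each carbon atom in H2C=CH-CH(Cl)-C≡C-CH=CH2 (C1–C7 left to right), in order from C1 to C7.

C1 sp2, C2 sp2, C3 sp3, C4 sp, C5 sp, C6 sp2, C7 sp2

C1 is sp2: 3 σ bonds, plus one π bond, 3 electron-density regions.
C2 carries 3 σ bonds, plus one π bond, giving a steric number of 3, so it is sp2.
C3 has 4 σ bonds: steric number 4 → sp3.
C4 is sp: 2 σ bonds, plus two π bonds, 2 electron-density regions.
C5: 2 σ bonds, plus two π bonds — 2 electron domains, sp.
C6 is sp2: 3 σ bonds, plus one π bond, 3 electron-density regions.
C7: 3 σ bonds, plus one π bond — 3 electron domains, sp2.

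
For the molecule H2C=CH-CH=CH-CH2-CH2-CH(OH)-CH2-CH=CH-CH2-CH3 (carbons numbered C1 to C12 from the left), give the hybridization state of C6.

C6 is sp3: 4 σ bonds, 4 electron-density regions.

sp^3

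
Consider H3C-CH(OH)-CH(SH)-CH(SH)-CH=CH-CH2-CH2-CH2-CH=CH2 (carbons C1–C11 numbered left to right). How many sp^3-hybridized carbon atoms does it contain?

7

C1: sp3 ✓
C2: sp3 ✓
C3: sp3 ✓
C4: sp3 ✓
C5: sp2
C6: sp2
C7: sp3 ✓
C8: sp3 ✓
C9: sp3 ✓
C10: sp2
C11: sp2
C1, C2, C3, C4, C7, C8, C9 → 7 sp3 carbons.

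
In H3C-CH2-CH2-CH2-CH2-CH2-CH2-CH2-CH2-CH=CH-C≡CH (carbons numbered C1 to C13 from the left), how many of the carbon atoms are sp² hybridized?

C1: sp3
C2: sp3
C3: sp3
C4: sp3
C5: sp3
C6: sp3
C7: sp3
C8: sp3
C9: sp3
C10: sp2 ✓
C11: sp2 ✓
C12: sp
C13: sp
C10, C11 → 2 sp2 carbons.

2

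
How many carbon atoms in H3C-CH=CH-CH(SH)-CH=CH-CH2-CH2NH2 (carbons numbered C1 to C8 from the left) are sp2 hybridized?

C1: sp3
C2: sp2 ✓
C3: sp2 ✓
C4: sp3
C5: sp2 ✓
C6: sp2 ✓
C7: sp3
C8: sp3
C2, C3, C5, C6 → 4 sp2 carbons.

4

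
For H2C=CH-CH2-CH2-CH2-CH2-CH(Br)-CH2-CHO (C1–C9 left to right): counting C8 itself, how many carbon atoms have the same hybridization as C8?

6

C8 is sp3 (only σ bonds).
C1: sp2
C2: sp2
C3: sp3 ✓
C4: sp3 ✓
C5: sp3 ✓
C6: sp3 ✓
C7: sp3 ✓
C8: sp3 ✓
C9: sp2
6 carbons are sp3.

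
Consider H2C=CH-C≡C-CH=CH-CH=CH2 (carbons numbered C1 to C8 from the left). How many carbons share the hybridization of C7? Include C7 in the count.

6

C7 is sp2 (one π bond).
C1: sp2 ✓
C2: sp2 ✓
C3: sp
C4: sp
C5: sp2 ✓
C6: sp2 ✓
C7: sp2 ✓
C8: sp2 ✓
6 carbons are sp2.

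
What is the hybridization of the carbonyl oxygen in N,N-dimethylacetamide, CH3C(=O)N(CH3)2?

sp2

The carbonyl oxygen has 1 σ bond and 2 lone pairs, plus one π bond: steric number 3 → sp2.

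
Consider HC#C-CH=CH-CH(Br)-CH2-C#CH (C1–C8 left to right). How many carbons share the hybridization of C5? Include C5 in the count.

C5 is sp3 (only σ bonds).
C1: sp
C2: sp
C3: sp2
C4: sp2
C5: sp3 ✓
C6: sp3 ✓
C7: sp
C8: sp
2 carbons are sp3.

2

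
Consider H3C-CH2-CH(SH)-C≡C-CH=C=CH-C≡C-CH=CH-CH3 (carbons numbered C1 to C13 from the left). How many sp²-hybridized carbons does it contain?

C1: sp3
C2: sp3
C3: sp3
C4: sp
C5: sp
C6: sp2 ✓
C7: sp
C8: sp2 ✓
C9: sp
C10: sp
C11: sp2 ✓
C12: sp2 ✓
C13: sp3
C6, C8, C11, C12 → 4 sp2 carbons.

4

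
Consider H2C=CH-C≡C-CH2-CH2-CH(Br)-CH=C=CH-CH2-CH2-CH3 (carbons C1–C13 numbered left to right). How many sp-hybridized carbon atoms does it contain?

C1: sp2
C2: sp2
C3: sp ✓
C4: sp ✓
C5: sp3
C6: sp3
C7: sp3
C8: sp2
C9: sp ✓
C10: sp2
C11: sp3
C12: sp3
C13: sp3
C3, C4, C9 → 3 sp carbons.

3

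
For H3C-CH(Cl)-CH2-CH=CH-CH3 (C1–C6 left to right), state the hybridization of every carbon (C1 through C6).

C1: 4 σ bonds; 4 regions of electron density → sp3.
C2: 4 σ bonds; 4 regions of electron density → sp3.
C3 is sp3: 4 σ bonds, 4 electron-density regions.
C4 has 3 σ bonds, plus one π bond: steric number 3 → sp2.
C5 is sp2: 3 σ bonds, plus one π bond, 3 electron-density regions.
C6: 4 σ bonds; 4 regions of electron density → sp3.

C1 sp3, C2 sp3, C3 sp3, C4 sp2, C5 sp2, C6 sp3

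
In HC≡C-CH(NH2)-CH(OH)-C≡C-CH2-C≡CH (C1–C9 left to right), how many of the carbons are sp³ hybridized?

C1: sp
C2: sp
C3: sp3 ✓
C4: sp3 ✓
C5: sp
C6: sp
C7: sp3 ✓
C8: sp
C9: sp
C3, C4, C7 → 3 sp3 carbons.

3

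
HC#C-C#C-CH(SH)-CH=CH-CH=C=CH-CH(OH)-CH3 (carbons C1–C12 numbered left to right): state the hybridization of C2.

C2 (2 σ bonds, plus two π bonds) has steric number 2: sp.

sp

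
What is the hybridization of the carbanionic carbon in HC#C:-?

sp

One σ bond + one lone pair = steric number 2 → sp.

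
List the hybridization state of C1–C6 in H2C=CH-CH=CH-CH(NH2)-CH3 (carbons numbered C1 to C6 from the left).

C1: 3 σ bonds, plus one π bond; 3 regions of electron density → sp2.
C2 is sp2: 3 σ bonds, plus one π bond, 3 electron-density regions.
C3 is sp2: 3 σ bonds, plus one π bond, 3 electron-density regions.
C4: 3 σ bonds, plus one π bond — 3 electron domains, sp2.
C5 — 4 σ bonds. Steric number 4, so sp3.
C6 (4 σ bonds) has steric number 4: sp3.

C1 sp2, C2 sp2, C3 sp2, C4 sp2, C5 sp3, C6 sp3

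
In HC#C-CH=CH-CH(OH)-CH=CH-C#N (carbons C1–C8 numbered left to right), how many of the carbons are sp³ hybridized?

C1: sp
C2: sp
C3: sp2
C4: sp2
C5: sp3 ✓
C6: sp2
C7: sp2
C8: sp
C5 → 1 sp3 carbon.

1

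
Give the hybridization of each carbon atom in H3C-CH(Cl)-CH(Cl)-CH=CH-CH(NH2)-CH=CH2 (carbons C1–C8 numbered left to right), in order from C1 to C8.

C1 has 4 σ bonds: steric number 4 → sp3.
C2 has 4 σ bonds: steric number 4 → sp3.
C3: 4 σ bonds; 4 regions of electron density → sp3.
C4: 3 σ bonds, plus one π bond; 3 regions of electron density → sp2.
C5 — 3 σ bonds, plus one π bond. Steric number 3, so sp2.
C6 carries 4 σ bonds, giving a steric number of 4, so it is sp3.
C7 has 3 σ bonds, plus one π bond: steric number 3 → sp2.
C8 — 3 σ bonds, plus one π bond. Steric number 3, so sp2.

C1 sp3, C2 sp3, C3 sp3, C4 sp2, C5 sp2, C6 sp3, C7 sp2, C8 sp2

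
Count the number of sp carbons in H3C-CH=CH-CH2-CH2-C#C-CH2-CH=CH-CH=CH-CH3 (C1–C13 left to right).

2

C1: sp3
C2: sp2
C3: sp2
C4: sp3
C5: sp3
C6: sp ✓
C7: sp ✓
C8: sp3
C9: sp2
C10: sp2
C11: sp2
C12: sp2
C13: sp3
C6, C7 → 2 sp carbons.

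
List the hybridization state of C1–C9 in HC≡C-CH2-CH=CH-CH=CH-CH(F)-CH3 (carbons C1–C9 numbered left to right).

C1 sp, C2 sp, C3 sp3, C4 sp2, C5 sp2, C6 sp2, C7 sp2, C8 sp3, C9 sp3

C1 carries 2 σ bonds, plus two π bonds, giving a steric number of 2, so it is sp.
C2 is sp: 2 σ bonds, plus two π bonds, 2 electron-density regions.
C3 — 4 σ bonds. Steric number 4, so sp3.
C4 carries 3 σ bonds, plus one π bond, giving a steric number of 3, so it is sp2.
C5 is sp2: 3 σ bonds, plus one π bond, 3 electron-density regions.
C6 carries 3 σ bonds, plus one π bond, giving a steric number of 3, so it is sp2.
C7 (3 σ bonds, plus one π bond) has steric number 3: sp2.
C8 carries 4 σ bonds, giving a steric number of 4, so it is sp3.
C9: 4 σ bonds; 4 regions of electron density → sp3.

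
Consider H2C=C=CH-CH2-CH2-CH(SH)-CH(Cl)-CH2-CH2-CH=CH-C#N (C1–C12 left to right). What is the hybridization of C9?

sp3

C9 (4 σ bonds) has steric number 4: sp3.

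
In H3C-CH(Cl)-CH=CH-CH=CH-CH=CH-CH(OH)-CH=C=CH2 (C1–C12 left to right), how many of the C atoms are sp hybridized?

1

C1: sp3
C2: sp3
C3: sp2
C4: sp2
C5: sp2
C6: sp2
C7: sp2
C8: sp2
C9: sp3
C10: sp2
C11: sp ✓
C12: sp2
C11 → 1 sp carbon.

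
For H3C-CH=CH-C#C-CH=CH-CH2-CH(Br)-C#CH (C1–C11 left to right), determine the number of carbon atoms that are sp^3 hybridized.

3

C1: sp3 ✓
C2: sp2
C3: sp2
C4: sp
C5: sp
C6: sp2
C7: sp2
C8: sp3 ✓
C9: sp3 ✓
C10: sp
C11: sp
C1, C8, C9 → 3 sp3 carbons.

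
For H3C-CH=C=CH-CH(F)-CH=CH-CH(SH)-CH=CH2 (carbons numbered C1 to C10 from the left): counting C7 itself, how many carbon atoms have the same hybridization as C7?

6

C7 is sp2 (one π bond).
C1: sp3
C2: sp2 ✓
C3: sp
C4: sp2 ✓
C5: sp3
C6: sp2 ✓
C7: sp2 ✓
C8: sp3
C9: sp2 ✓
C10: sp2 ✓
6 carbons are sp2.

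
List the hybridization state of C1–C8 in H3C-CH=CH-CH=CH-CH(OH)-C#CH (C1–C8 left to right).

C1 is sp3: 4 σ bonds, 4 electron-density regions.
C2 (3 σ bonds, plus one π bond) has steric number 3: sp2.
C3 carries 3 σ bonds, plus one π bond, giving a steric number of 3, so it is sp2.
C4: 3 σ bonds, plus one π bond; 3 regions of electron density → sp2.
C5: 3 σ bonds, plus one π bond — 3 electron domains, sp2.
C6 has 4 σ bonds: steric number 4 → sp3.
C7 — 2 σ bonds, plus two π bonds. Steric number 2, so sp.
C8 has 2 σ bonds, plus two π bonds: steric number 2 → sp.

C1 sp3, C2 sp2, C3 sp2, C4 sp2, C5 sp2, C6 sp3, C7 sp, C8 sp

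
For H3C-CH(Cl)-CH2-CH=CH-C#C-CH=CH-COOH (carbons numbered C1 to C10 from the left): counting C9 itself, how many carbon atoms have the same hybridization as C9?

C9 is sp2 (one π bond).
C1: sp3
C2: sp3
C3: sp3
C4: sp2 ✓
C5: sp2 ✓
C6: sp
C7: sp
C8: sp2 ✓
C9: sp2 ✓
C10: sp2 ✓
5 carbons are sp2.

5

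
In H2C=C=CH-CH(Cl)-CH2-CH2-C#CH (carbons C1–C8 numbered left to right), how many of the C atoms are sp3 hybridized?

3

C1: sp2
C2: sp
C3: sp2
C4: sp3 ✓
C5: sp3 ✓
C6: sp3 ✓
C7: sp
C8: sp
C4, C5, C6 → 3 sp3 carbons.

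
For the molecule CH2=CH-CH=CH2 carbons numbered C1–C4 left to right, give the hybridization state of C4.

C4: 3 σ bonds, plus one π bond; 3 regions of electron density → sp2.

sp²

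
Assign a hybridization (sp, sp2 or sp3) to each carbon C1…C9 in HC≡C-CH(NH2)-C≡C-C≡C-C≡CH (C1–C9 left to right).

C1 sp, C2 sp, C3 sp3, C4 sp, C5 sp, C6 sp, C7 sp, C8 sp, C9 sp

C1 — 2 σ bonds, plus two π bonds. Steric number 2, so sp.
C2 — 2 σ bonds, plus two π bonds. Steric number 2, so sp.
C3 — 4 σ bonds. Steric number 4, so sp3.
C4: 2 σ bonds, plus two π bonds; 2 regions of electron density → sp.
C5 has 2 σ bonds, plus two π bonds: steric number 2 → sp.
C6: 2 σ bonds, plus two π bonds; 2 regions of electron density → sp.
C7 (2 σ bonds, plus two π bonds) has steric number 2: sp.
C8 is sp: 2 σ bonds, plus two π bonds, 2 electron-density regions.
C9: 2 σ bonds, plus two π bonds; 2 regions of electron density → sp.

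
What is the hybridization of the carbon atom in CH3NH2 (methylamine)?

sp³

The carbon atom: 4 σ bonds; 4 regions of electron density → sp3.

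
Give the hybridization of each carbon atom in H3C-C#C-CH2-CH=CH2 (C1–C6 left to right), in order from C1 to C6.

C1 carries 4 σ bonds, giving a steric number of 4, so it is sp3.
C2 (2 σ bonds, plus two π bonds) has steric number 2: sp.
C3: 2 σ bonds, plus two π bonds — 2 electron domains, sp.
C4 (4 σ bonds) has steric number 4: sp3.
C5 has 3 σ bonds, plus one π bond: steric number 3 → sp2.
C6 carries 3 σ bonds, plus one π bond, giving a steric number of 3, so it is sp2.

C1 sp3, C2 sp, C3 sp, C4 sp3, C5 sp2, C6 sp2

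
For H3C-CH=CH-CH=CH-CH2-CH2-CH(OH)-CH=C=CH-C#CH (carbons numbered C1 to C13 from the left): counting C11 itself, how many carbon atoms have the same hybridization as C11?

C11 is sp2 (one π bond).
C1: sp3
C2: sp2 ✓
C3: sp2 ✓
C4: sp2 ✓
C5: sp2 ✓
C6: sp3
C7: sp3
C8: sp3
C9: sp2 ✓
C10: sp
C11: sp2 ✓
C12: sp
C13: sp
6 carbons are sp2.

6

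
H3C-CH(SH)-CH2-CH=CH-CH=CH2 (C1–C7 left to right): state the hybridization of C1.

sp3

C1: 4 σ bonds — 4 electron domains, sp3.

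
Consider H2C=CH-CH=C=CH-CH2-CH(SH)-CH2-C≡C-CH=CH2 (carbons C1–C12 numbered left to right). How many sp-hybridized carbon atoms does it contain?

3

C1: sp2
C2: sp2
C3: sp2
C4: sp ✓
C5: sp2
C6: sp3
C7: sp3
C8: sp3
C9: sp ✓
C10: sp ✓
C11: sp2
C12: sp2
C4, C9, C10 → 3 sp carbons.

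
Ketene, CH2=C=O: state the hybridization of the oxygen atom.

The oxygen atom: 1 σ bond and 2 lone pairs, plus one π bond; 3 regions of electron density → sp2.

sp2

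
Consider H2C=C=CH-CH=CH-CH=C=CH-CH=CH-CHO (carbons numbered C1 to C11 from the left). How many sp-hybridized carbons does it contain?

C1: sp2
C2: sp ✓
C3: sp2
C4: sp2
C5: sp2
C6: sp2
C7: sp ✓
C8: sp2
C9: sp2
C10: sp2
C11: sp2
C2, C7 → 2 sp carbons.

2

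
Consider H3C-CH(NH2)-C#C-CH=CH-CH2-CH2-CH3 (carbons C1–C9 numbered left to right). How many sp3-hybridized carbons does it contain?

C1: sp3 ✓
C2: sp3 ✓
C3: sp
C4: sp
C5: sp2
C6: sp2
C7: sp3 ✓
C8: sp3 ✓
C9: sp3 ✓
C1, C2, C7, C8, C9 → 5 sp3 carbons.

5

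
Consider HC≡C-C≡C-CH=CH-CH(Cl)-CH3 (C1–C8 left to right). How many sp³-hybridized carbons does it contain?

2

C1: sp
C2: sp
C3: sp
C4: sp
C5: sp2
C6: sp2
C7: sp3 ✓
C8: sp3 ✓
C7, C8 → 2 sp3 carbons.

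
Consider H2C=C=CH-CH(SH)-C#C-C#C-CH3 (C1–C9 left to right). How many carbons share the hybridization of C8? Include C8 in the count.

5

C8 is sp (two π bonds).
C1: sp2
C2: sp ✓
C3: sp2
C4: sp3
C5: sp ✓
C6: sp ✓
C7: sp ✓
C8: sp ✓
C9: sp3
5 carbons are sp.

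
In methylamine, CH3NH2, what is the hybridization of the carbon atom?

The carbon atom — 4 σ bonds. Steric number 4, so sp3.

sp³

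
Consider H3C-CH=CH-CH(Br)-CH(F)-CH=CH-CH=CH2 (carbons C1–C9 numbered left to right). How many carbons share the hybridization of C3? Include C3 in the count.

6

C3 is sp2 (one π bond).
C1: sp3
C2: sp2 ✓
C3: sp2 ✓
C4: sp3
C5: sp3
C6: sp2 ✓
C7: sp2 ✓
C8: sp2 ✓
C9: sp2 ✓
6 carbons are sp2.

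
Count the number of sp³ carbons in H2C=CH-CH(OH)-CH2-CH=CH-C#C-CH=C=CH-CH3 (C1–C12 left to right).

C1: sp2
C2: sp2
C3: sp3 ✓
C4: sp3 ✓
C5: sp2
C6: sp2
C7: sp
C8: sp
C9: sp2
C10: sp
C11: sp2
C12: sp3 ✓
C3, C4, C12 → 3 sp3 carbons.

3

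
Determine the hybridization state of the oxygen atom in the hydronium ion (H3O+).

sp^3

Three σ bonds + one lone pair = steric number 4 → sp3.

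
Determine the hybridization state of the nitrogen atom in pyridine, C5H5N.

N has two σ bonds and one lone pair in the ring plane (steric number 3 → sp2); its p orbital contributes one electron to the aromatic π system via the C=N double bond.

sp²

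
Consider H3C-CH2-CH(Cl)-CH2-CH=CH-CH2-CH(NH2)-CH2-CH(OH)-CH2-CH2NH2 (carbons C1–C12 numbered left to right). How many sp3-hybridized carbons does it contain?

C1: sp3 ✓
C2: sp3 ✓
C3: sp3 ✓
C4: sp3 ✓
C5: sp2
C6: sp2
C7: sp3 ✓
C8: sp3 ✓
C9: sp3 ✓
C10: sp3 ✓
C11: sp3 ✓
C12: sp3 ✓
C1, C2, C3, C4, C7, C8, C9, C10, C11, C12 → 10 sp3 carbons.

10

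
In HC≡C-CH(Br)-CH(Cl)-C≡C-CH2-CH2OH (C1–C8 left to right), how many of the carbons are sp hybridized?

C1: sp ✓
C2: sp ✓
C3: sp3
C4: sp3
C5: sp ✓
C6: sp ✓
C7: sp3
C8: sp3
C1, C2, C5, C6 → 4 sp carbons.

4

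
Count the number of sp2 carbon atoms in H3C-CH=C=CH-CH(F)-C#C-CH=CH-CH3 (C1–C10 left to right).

C1: sp3
C2: sp2 ✓
C3: sp
C4: sp2 ✓
C5: sp3
C6: sp
C7: sp
C8: sp2 ✓
C9: sp2 ✓
C10: sp3
C2, C4, C8, C9 → 4 sp2 carbons.

4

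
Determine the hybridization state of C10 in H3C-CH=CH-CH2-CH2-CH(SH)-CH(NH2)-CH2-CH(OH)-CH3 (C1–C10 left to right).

sp3

C10 — 4 σ bonds. Steric number 4, so sp3.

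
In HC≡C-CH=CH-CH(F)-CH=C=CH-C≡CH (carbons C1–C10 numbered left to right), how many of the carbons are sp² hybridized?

C1: sp
C2: sp
C3: sp2 ✓
C4: sp2 ✓
C5: sp3
C6: sp2 ✓
C7: sp
C8: sp2 ✓
C9: sp
C10: sp
C3, C4, C6, C8 → 4 sp2 carbons.

4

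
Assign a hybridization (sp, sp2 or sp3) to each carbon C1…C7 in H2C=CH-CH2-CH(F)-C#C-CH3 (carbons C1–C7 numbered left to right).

C1 has 3 σ bonds, plus one π bond: steric number 3 → sp2.
C2 carries 3 σ bonds, plus one π bond, giving a steric number of 3, so it is sp2.
C3 is sp3: 4 σ bonds, 4 electron-density regions.
C4 carries 4 σ bonds, giving a steric number of 4, so it is sp3.
C5 is sp: 2 σ bonds, plus two π bonds, 2 electron-density regions.
C6 has 2 σ bonds, plus two π bonds: steric number 2 → sp.
C7 has 4 σ bonds: steric number 4 → sp3.

C1 sp2, C2 sp2, C3 sp3, C4 sp3, C5 sp, C6 sp, C7 sp3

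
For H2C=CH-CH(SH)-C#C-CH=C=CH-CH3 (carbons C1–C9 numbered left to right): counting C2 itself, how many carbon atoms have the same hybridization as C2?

4

C2 is sp2 (one π bond).
C1: sp2 ✓
C2: sp2 ✓
C3: sp3
C4: sp
C5: sp
C6: sp2 ✓
C7: sp
C8: sp2 ✓
C9: sp3
4 carbons are sp2.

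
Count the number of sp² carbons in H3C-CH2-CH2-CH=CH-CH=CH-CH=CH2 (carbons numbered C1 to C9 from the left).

6

C1: sp3
C2: sp3
C3: sp3
C4: sp2 ✓
C5: sp2 ✓
C6: sp2 ✓
C7: sp2 ✓
C8: sp2 ✓
C9: sp2 ✓
C4, C5, C6, C7, C8, C9 → 6 sp2 carbons.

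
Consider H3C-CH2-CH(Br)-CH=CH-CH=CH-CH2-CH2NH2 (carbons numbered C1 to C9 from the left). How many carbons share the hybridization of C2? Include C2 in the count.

C2 is sp3 (only σ bonds).
C1: sp3 ✓
C2: sp3 ✓
C3: sp3 ✓
C4: sp2
C5: sp2
C6: sp2
C7: sp2
C8: sp3 ✓
C9: sp3 ✓
5 carbons are sp3.

5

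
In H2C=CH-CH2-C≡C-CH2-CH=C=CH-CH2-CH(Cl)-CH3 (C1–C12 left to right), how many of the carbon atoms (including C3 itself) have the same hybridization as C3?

5

C3 is sp3 (only σ bonds).
C1: sp2
C2: sp2
C3: sp3 ✓
C4: sp
C5: sp
C6: sp3 ✓
C7: sp2
C8: sp
C9: sp2
C10: sp3 ✓
C11: sp3 ✓
C12: sp3 ✓
5 carbons are sp3.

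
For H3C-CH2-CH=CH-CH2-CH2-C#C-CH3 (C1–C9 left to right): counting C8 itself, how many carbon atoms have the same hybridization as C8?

2

C8 is sp (two π bonds).
C1: sp3
C2: sp3
C3: sp2
C4: sp2
C5: sp3
C6: sp3
C7: sp ✓
C8: sp ✓
C9: sp3
2 carbons are sp.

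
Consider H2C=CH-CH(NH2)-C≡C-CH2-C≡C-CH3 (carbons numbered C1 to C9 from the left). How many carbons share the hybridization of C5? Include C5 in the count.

4

C5 is sp (two π bonds).
C1: sp2
C2: sp2
C3: sp3
C4: sp ✓
C5: sp ✓
C6: sp3
C7: sp ✓
C8: sp ✓
C9: sp3
4 carbons are sp.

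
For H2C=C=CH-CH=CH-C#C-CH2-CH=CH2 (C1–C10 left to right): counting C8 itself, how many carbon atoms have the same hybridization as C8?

C8 is sp3 (only σ bonds).
C1: sp2
C2: sp
C3: sp2
C4: sp2
C5: sp2
C6: sp
C7: sp
C8: sp3 ✓
C9: sp2
C10: sp2
1 carbon is sp3.

1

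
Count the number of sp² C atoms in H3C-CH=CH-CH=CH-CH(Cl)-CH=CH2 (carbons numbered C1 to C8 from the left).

C1: sp3
C2: sp2 ✓
C3: sp2 ✓
C4: sp2 ✓
C5: sp2 ✓
C6: sp3
C7: sp2 ✓
C8: sp2 ✓
C2, C3, C4, C5, C7, C8 → 6 sp2 carbons.

6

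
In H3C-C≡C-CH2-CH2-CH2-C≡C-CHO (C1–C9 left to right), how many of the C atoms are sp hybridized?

4

C1: sp3
C2: sp ✓
C3: sp ✓
C4: sp3
C5: sp3
C6: sp3
C7: sp ✓
C8: sp ✓
C9: sp2
C2, C3, C7, C8 → 4 sp carbons.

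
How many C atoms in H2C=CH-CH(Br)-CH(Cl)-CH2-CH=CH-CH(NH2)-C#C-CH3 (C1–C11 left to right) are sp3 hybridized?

5

C1: sp2
C2: sp2
C3: sp3 ✓
C4: sp3 ✓
C5: sp3 ✓
C6: sp2
C7: sp2
C8: sp3 ✓
C9: sp
C10: sp
C11: sp3 ✓
C3, C4, C5, C8, C11 → 5 sp3 carbons.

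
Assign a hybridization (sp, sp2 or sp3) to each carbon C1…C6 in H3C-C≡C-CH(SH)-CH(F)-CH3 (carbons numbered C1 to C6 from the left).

C1 sp3, C2 sp, C3 sp, C4 sp3, C5 sp3, C6 sp3

C1 carries 4 σ bonds, giving a steric number of 4, so it is sp3.
C2: 2 σ bonds, plus two π bonds — 2 electron domains, sp.
C3 — 2 σ bonds, plus two π bonds. Steric number 2, so sp.
C4 has 4 σ bonds: steric number 4 → sp3.
C5 carries 4 σ bonds, giving a steric number of 4, so it is sp3.
C6: 4 σ bonds — 4 electron domains, sp3.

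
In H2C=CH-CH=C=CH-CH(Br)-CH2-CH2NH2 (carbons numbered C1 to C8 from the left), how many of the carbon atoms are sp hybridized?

C1: sp2
C2: sp2
C3: sp2
C4: sp ✓
C5: sp2
C6: sp3
C7: sp3
C8: sp3
C4 → 1 sp carbon.

1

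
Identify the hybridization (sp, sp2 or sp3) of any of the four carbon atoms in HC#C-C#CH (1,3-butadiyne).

Every carbon is part of a C≡C triple bond: two σ regions → sp.

sp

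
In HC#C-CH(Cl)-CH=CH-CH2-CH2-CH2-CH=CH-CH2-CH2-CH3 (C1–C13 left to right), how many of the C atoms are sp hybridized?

C1: sp ✓
C2: sp ✓
C3: sp3
C4: sp2
C5: sp2
C6: sp3
C7: sp3
C8: sp3
C9: sp2
C10: sp2
C11: sp3
C12: sp3
C13: sp3
C1, C2 → 2 sp carbons.

2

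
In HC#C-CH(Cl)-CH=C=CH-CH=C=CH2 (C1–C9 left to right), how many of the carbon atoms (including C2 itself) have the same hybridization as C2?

4

C2 is sp (two π bonds).
C1: sp ✓
C2: sp ✓
C3: sp3
C4: sp2
C5: sp ✓
C6: sp2
C7: sp2
C8: sp ✓
C9: sp2
4 carbons are sp.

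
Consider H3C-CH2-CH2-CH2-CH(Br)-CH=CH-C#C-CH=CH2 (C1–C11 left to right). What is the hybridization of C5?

sp³

C5 — 4 σ bonds. Steric number 4, so sp3.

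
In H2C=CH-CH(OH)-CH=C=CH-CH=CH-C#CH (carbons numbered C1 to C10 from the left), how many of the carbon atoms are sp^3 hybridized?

1

C1: sp2
C2: sp2
C3: sp3 ✓
C4: sp2
C5: sp
C6: sp2
C7: sp2
C8: sp2
C9: sp
C10: sp
C3 → 1 sp3 carbon.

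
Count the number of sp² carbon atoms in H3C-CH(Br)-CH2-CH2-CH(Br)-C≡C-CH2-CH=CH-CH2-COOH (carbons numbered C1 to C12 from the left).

3

C1: sp3
C2: sp3
C3: sp3
C4: sp3
C5: sp3
C6: sp
C7: sp
C8: sp3
C9: sp2 ✓
C10: sp2 ✓
C11: sp3
C12: sp2 ✓
C9, C10, C12 → 3 sp2 carbons.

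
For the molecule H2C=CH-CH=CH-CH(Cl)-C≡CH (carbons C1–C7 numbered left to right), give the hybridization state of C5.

sp^3

C5 carries 4 σ bonds, giving a steric number of 4, so it is sp3.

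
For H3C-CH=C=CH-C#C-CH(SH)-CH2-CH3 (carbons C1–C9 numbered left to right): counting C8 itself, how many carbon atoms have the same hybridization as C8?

C8 is sp3 (only σ bonds).
C1: sp3 ✓
C2: sp2
C3: sp
C4: sp2
C5: sp
C6: sp
C7: sp3 ✓
C8: sp3 ✓
C9: sp3 ✓
4 carbons are sp3.

4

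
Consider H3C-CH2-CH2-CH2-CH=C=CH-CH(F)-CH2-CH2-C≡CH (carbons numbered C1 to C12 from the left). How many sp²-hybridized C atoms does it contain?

2

C1: sp3
C2: sp3
C3: sp3
C4: sp3
C5: sp2 ✓
C6: sp
C7: sp2 ✓
C8: sp3
C9: sp3
C10: sp3
C11: sp
C12: sp
C5, C7 → 2 sp2 carbons.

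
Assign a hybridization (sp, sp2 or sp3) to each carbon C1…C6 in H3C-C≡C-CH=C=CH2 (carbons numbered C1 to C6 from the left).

C1: 4 σ bonds — 4 electron domains, sp3.
C2 is sp: 2 σ bonds, plus two π bonds, 2 electron-density regions.
C3 carries 2 σ bonds, plus two π bonds, giving a steric number of 2, so it is sp.
C4: 3 σ bonds, plus one π bond — 3 electron domains, sp2.
C5 carries 2 σ bonds, plus two π bonds, giving a steric number of 2, so it is sp.
C6 is sp2: 3 σ bonds, plus one π bond, 3 electron-density regions.

C1 sp3, C2 sp, C3 sp, C4 sp2, C5 sp, C6 sp2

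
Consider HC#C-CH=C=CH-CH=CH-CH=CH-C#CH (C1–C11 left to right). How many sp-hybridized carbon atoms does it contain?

5

C1: sp ✓
C2: sp ✓
C3: sp2
C4: sp ✓
C5: sp2
C6: sp2
C7: sp2
C8: sp2
C9: sp2
C10: sp ✓
C11: sp ✓
C1, C2, C4, C10, C11 → 5 sp carbons.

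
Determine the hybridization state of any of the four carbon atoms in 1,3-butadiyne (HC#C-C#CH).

Every carbon is part of a C≡C triple bond: two σ regions → sp.

sp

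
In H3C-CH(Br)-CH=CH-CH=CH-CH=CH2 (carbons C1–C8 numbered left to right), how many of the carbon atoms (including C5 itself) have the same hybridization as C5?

C5 is sp2 (one π bond).
C1: sp3
C2: sp3
C3: sp2 ✓
C4: sp2 ✓
C5: sp2 ✓
C6: sp2 ✓
C7: sp2 ✓
C8: sp2 ✓
6 carbons are sp2.

6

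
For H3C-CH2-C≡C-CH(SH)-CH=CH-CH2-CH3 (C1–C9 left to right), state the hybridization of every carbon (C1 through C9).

C1 has 4 σ bonds: steric number 4 → sp3.
C2 — 4 σ bonds. Steric number 4, so sp3.
C3: 2 σ bonds, plus two π bonds; 2 regions of electron density → sp.
C4 is sp: 2 σ bonds, plus two π bonds, 2 electron-density regions.
C5 (4 σ bonds) has steric number 4: sp3.
C6 — 3 σ bonds, plus one π bond. Steric number 3, so sp2.
C7: 3 σ bonds, plus one π bond — 3 electron domains, sp2.
C8: 4 σ bonds; 4 regions of electron density → sp3.
C9 carries 4 σ bonds, giving a steric number of 4, so it is sp3.

C1 sp3, C2 sp3, C3 sp, C4 sp, C5 sp3, C6 sp2, C7 sp2, C8 sp3, C9 sp3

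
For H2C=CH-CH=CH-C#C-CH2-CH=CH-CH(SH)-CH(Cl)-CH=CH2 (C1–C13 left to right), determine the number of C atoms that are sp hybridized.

2

C1: sp2
C2: sp2
C3: sp2
C4: sp2
C5: sp ✓
C6: sp ✓
C7: sp3
C8: sp2
C9: sp2
C10: sp3
C11: sp3
C12: sp2
C13: sp2
C5, C6 → 2 sp carbons.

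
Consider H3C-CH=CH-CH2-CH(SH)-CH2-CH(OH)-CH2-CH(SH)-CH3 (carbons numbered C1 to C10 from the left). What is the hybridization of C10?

C10 has 4 σ bonds: steric number 4 → sp3.

sp^3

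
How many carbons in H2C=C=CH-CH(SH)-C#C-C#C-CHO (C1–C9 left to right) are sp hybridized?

C1: sp2
C2: sp ✓
C3: sp2
C4: sp3
C5: sp ✓
C6: sp ✓
C7: sp ✓
C8: sp ✓
C9: sp2
C2, C5, C6, C7, C8 → 5 sp carbons.

5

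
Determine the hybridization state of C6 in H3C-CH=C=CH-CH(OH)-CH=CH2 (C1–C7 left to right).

sp²

C6 (3 σ bonds, plus one π bond) has steric number 3: sp2.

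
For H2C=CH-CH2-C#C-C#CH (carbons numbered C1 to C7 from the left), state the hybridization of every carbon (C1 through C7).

C1 sp2, C2 sp2, C3 sp3, C4 sp, C5 sp, C6 sp, C7 sp

C1 — 3 σ bonds, plus one π bond. Steric number 3, so sp2.
C2 is sp2: 3 σ bonds, plus one π bond, 3 electron-density regions.
C3 is sp3: 4 σ bonds, 4 electron-density regions.
C4: 2 σ bonds, plus two π bonds — 2 electron domains, sp.
C5: 2 σ bonds, plus two π bonds; 2 regions of electron density → sp.
C6 — 2 σ bonds, plus two π bonds. Steric number 2, so sp.
C7 has 2 σ bonds, plus two π bonds: steric number 2 → sp.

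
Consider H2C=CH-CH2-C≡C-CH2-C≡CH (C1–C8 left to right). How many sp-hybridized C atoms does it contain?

C1: sp2
C2: sp2
C3: sp3
C4: sp ✓
C5: sp ✓
C6: sp3
C7: sp ✓
C8: sp ✓
C4, C5, C7, C8 → 4 sp carbons.

4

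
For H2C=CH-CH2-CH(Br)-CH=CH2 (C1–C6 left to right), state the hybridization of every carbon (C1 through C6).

C1 sp2, C2 sp2, C3 sp3, C4 sp3, C5 sp2, C6 sp2

C1 — 3 σ bonds, plus one π bond. Steric number 3, so sp2.
C2 is sp2: 3 σ bonds, plus one π bond, 3 electron-density regions.
C3 — 4 σ bonds. Steric number 4, so sp3.
C4 carries 4 σ bonds, giving a steric number of 4, so it is sp3.
C5 is sp2: 3 σ bonds, plus one π bond, 3 electron-density regions.
C6: 3 σ bonds, plus one π bond — 3 electron domains, sp2.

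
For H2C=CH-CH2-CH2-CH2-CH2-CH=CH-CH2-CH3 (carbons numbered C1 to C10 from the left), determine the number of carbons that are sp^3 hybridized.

C1: sp2
C2: sp2
C3: sp3 ✓
C4: sp3 ✓
C5: sp3 ✓
C6: sp3 ✓
C7: sp2
C8: sp2
C9: sp3 ✓
C10: sp3 ✓
C3, C4, C5, C6, C9, C10 → 6 sp3 carbons.

6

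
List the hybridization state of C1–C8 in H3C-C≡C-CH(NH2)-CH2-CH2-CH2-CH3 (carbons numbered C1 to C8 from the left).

C1 sp3, C2 sp, C3 sp, C4 sp3, C5 sp3, C6 sp3, C7 sp3, C8 sp3

C1 is sp3: 4 σ bonds, 4 electron-density regions.
C2 carries 2 σ bonds, plus two π bonds, giving a steric number of 2, so it is sp.
C3 is sp: 2 σ bonds, plus two π bonds, 2 electron-density regions.
C4 (4 σ bonds) has steric number 4: sp3.
C5 (4 σ bonds) has steric number 4: sp3.
C6 (4 σ bonds) has steric number 4: sp3.
C7 (4 σ bonds) has steric number 4: sp3.
C8: 4 σ bonds — 4 electron domains, sp3.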